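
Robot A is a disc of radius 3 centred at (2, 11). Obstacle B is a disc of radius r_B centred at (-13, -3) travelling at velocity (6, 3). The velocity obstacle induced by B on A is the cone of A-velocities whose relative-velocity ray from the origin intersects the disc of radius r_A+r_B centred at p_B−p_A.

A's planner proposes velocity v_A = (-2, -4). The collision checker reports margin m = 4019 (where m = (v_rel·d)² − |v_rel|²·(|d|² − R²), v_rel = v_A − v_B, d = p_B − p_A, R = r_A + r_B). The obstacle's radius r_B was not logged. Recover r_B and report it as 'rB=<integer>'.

m = 4019
d = (-15, -14);  v_rel = (-8, -7),  |v_rel|² = 113
v_rel×d = (-8)·(-14) − (-7)·(-15) = 7
since m = R²·113 − 7²:  R² = (49 + 4019) / 113 = 36
R = √36 = 6  ⇒  r_B = 6 − 3 = 3

rB=3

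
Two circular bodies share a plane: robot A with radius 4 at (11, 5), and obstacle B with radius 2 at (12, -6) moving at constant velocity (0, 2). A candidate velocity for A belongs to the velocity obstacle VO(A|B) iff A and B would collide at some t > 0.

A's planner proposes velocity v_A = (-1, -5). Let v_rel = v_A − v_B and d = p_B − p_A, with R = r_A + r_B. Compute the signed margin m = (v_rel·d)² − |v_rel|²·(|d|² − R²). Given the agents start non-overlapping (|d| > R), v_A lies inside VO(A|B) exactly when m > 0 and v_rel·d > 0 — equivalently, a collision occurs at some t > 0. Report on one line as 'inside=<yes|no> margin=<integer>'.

d = (1, -11),  |d|² = 122;  R = 4+2 = 6,  c = 122−6² = 86
v_rel = (-1, -7),  |v_rel|² = 50;  v_rel·d = (-1)·(1) + (-7)·(-11) = 76
50·t² − 152·t + 86 = 0  ⇒  m = 76² − 50·86 = 1476
m = 1476 > 0,  v_rel·d = 76 > 0  ⇒  inside

inside=yes margin=1476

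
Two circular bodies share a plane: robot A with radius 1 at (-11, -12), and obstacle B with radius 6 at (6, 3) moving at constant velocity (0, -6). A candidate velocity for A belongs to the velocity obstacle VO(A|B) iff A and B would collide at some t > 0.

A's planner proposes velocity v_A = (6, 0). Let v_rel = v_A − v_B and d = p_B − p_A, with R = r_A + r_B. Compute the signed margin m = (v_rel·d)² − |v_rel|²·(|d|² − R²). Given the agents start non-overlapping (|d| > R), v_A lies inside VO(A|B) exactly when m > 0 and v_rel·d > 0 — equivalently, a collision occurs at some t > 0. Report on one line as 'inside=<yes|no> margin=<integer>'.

d = (17, 15),  |d|² = 514;  R = 1+6 = 7,  c = 514−7² = 465
v_rel = (6, 6),  |v_rel|² = 72;  v_rel·d = (6)·(17) + (6)·(15) = 192
72·t² − 384·t + 465 = 0  ⇒  m = 192² − 72·465 = 3384
m = 3384 > 0,  v_rel·d = 192 > 0  ⇒  inside

inside=yes margin=3384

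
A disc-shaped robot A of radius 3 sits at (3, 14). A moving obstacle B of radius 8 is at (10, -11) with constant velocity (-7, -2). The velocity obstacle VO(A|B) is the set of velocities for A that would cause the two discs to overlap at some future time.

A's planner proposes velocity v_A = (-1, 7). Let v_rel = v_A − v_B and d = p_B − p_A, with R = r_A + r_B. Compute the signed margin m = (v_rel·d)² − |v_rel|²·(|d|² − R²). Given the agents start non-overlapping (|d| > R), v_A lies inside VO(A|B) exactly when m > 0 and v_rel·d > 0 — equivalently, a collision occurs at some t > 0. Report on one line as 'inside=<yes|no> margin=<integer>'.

d = (7, -25),  |d|² = 674;  R = 3+8 = 11,  c = 674−11² = 553
v_rel = (6, 9),  |v_rel|² = 117;  v_rel·d = (6)·(7) + (9)·(-25) = -183
117·t² + 366·t + 553 = 0  ⇒  m = (-183)² − 117·553 = -31212
m = -31212 < 0,  v_rel·d = -183 < 0  ⇒  outside

inside=no margin=-31212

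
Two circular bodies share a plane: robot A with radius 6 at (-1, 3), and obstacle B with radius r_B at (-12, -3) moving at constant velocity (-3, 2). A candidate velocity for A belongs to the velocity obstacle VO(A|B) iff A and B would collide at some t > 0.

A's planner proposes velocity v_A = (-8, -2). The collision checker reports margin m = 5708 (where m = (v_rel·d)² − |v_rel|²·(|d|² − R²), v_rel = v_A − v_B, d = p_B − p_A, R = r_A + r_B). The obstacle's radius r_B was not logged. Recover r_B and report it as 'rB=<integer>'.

m = 5708
d = (-11, -6);  v_rel = (-5, -4),  |v_rel|² = 41
v_rel×d = (-5)·(-6) − (-4)·(-11) = -14
since m = R²·41 − (-14)²:  R² = (196 + 5708) / 41 = 144
R = √144 = 12  ⇒  r_B = 12 − 6 = 6

rB=6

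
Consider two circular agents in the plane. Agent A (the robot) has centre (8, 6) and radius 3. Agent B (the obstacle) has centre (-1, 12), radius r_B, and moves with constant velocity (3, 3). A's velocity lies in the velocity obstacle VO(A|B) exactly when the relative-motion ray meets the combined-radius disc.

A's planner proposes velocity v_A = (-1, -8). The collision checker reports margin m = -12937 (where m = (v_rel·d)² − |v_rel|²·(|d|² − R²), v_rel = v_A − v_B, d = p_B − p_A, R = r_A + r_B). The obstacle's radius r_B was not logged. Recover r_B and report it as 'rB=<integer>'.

m = -12937
d = (-9, 6);  v_rel = (-4, -11),  |v_rel|² = 137
v_rel×d = (-4)·(6) − (-11)·(-9) = -123
since m = R²·137 − (-123)²:  R² = (15129 + -12937) / 137 = 16
R = √16 = 4  ⇒  r_B = 4 − 3 = 1

rB=1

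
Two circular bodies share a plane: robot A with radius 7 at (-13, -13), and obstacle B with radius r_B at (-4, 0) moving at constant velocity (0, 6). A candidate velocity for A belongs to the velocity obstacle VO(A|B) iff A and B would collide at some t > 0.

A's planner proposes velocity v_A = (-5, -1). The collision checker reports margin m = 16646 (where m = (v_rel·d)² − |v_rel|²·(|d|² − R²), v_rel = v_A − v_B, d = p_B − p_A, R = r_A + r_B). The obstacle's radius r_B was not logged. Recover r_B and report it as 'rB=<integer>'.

m = 16646
d = (9, 13);  v_rel = (-5, -7),  |v_rel|² = 74
v_rel×d = (-5)·(13) − (-7)·(9) = -2
since m = R²·74 − (-2)²:  R² = (4 + 16646) / 74 = 225
R = √225 = 15  ⇒  r_B = 15 − 7 = 8

rB=8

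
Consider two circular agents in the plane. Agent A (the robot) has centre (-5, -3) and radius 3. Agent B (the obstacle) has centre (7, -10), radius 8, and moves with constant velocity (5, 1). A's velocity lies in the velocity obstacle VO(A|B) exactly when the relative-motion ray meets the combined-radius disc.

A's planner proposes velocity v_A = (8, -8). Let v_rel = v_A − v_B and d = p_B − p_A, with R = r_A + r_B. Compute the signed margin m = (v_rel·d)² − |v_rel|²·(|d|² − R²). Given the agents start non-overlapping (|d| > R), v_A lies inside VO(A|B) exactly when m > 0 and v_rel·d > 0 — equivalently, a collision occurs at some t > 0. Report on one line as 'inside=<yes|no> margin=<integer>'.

d = (12, -7),  |d|² = 193;  R = 3+8 = 11,  c = 193−11² = 72
v_rel = (3, -9),  |v_rel|² = 90;  v_rel·d = (3)·(12) + (-9)·(-7) = 99
90·t² − 198·t + 72 = 0  ⇒  m = 99² − 90·72 = 3321
m = 3321 > 0,  v_rel·d = 99 > 0  ⇒  inside

inside=yes margin=3321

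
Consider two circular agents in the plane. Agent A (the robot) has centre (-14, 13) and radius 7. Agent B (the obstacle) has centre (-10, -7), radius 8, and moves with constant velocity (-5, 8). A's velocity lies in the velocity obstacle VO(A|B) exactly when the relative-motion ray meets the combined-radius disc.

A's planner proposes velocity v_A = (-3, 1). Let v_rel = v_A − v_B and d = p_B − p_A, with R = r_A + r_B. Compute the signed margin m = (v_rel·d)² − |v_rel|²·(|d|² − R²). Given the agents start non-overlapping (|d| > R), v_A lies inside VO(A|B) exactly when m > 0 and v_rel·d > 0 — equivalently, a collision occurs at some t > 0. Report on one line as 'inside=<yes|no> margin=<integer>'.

d = (4, -20),  |d|² = 416;  R = 7+8 = 15,  c = 416−15² = 191
v_rel = (2, -7),  |v_rel|² = 53;  v_rel·d = (2)·(4) + (-7)·(-20) = 148
53·t² − 296·t + 191 = 0  ⇒  m = 148² − 53·191 = 11781
m = 11781 > 0,  v_rel·d = 148 > 0  ⇒  inside

inside=yes margin=11781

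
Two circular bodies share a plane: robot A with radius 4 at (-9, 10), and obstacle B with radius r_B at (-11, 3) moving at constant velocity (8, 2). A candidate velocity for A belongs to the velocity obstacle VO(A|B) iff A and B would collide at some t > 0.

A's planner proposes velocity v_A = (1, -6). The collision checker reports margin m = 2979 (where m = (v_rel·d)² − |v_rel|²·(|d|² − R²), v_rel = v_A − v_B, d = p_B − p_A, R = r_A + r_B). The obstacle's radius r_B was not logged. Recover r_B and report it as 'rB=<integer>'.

m = 2979
d = (-2, -7);  v_rel = (-7, -8),  |v_rel|² = 113
v_rel×d = (-7)·(-7) − (-8)·(-2) = 33
since m = R²·113 − 33²:  R² = (1089 + 2979) / 113 = 36
R = √36 = 6  ⇒  r_B = 6 − 4 = 2

rB=2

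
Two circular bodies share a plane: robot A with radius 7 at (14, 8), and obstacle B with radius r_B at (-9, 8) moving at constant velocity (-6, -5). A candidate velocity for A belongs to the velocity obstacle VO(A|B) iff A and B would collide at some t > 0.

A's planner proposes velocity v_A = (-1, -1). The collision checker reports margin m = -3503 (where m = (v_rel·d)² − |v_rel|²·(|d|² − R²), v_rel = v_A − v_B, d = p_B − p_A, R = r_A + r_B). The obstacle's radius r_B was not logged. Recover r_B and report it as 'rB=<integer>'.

m = -3503
d = (-23, 0);  v_rel = (5, 4),  |v_rel|² = 41
v_rel×d = (5)·(0) − (4)·(-23) = 92
since m = R²·41 − 92²:  R² = (8464 + -3503) / 41 = 121
R = √121 = 11  ⇒  r_B = 11 − 7 = 4

rB=4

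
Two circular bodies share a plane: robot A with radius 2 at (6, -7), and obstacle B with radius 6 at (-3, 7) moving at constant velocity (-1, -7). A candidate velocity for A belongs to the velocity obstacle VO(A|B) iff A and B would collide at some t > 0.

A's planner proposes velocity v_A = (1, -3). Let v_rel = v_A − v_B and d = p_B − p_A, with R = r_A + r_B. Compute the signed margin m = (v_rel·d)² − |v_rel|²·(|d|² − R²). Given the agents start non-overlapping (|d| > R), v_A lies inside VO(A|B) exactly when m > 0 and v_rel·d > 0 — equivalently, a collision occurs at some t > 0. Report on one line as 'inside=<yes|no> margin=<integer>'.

d = (-9, 14),  |d|² = 277;  R = 2+6 = 8,  c = 277−8² = 213
v_rel = (2, 4),  |v_rel|² = 20;  v_rel·d = (2)·(-9) + (4)·(14) = 38
20·t² − 76·t + 213 = 0  ⇒  m = 38² − 20·213 = -2816
m = -2816 < 0,  v_rel·d = 38 > 0  ⇒  outside

inside=no margin=-2816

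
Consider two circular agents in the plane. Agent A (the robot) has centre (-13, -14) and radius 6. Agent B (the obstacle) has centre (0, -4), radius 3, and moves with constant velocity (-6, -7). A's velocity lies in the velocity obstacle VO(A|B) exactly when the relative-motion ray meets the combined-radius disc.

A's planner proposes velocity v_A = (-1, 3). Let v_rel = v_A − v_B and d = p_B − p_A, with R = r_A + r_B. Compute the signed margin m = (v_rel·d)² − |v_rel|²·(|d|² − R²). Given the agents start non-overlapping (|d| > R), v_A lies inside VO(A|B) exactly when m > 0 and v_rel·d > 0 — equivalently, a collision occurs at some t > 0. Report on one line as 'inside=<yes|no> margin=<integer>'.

d = (13, 10),  |d|² = 269;  R = 6+3 = 9,  c = 269−9² = 188
v_rel = (5, 10),  |v_rel|² = 125;  v_rel·d = (5)·(13) + (10)·(10) = 165
125·t² − 330·t + 188 = 0  ⇒  m = 165² − 125·188 = 3725
m = 3725 > 0,  v_rel·d = 165 > 0  ⇒  inside

inside=yes margin=3725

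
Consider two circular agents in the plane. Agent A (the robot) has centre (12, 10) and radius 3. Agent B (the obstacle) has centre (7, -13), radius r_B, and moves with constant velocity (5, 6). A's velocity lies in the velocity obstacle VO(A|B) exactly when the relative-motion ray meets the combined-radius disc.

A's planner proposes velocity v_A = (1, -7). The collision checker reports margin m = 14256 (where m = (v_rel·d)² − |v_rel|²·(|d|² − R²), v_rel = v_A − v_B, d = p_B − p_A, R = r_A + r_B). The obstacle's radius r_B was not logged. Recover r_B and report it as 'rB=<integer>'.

m = 14256
d = (-5, -23);  v_rel = (-4, -13),  |v_rel|² = 185
v_rel×d = (-4)·(-23) − (-13)·(-5) = 27
since m = R²·185 − 27²:  R² = (729 + 14256) / 185 = 81
R = √81 = 9  ⇒  r_B = 9 − 3 = 6

rB=6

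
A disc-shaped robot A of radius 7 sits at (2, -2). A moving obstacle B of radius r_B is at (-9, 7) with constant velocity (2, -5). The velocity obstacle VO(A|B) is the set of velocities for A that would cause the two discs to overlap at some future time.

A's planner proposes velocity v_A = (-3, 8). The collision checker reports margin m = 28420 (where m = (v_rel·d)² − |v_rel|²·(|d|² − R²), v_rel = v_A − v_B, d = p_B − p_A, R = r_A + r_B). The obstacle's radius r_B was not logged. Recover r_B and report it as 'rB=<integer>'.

m = 28420
d = (-11, 9);  v_rel = (-5, 13),  |v_rel|² = 194
v_rel×d = (-5)·(9) − (13)·(-11) = 98
since m = R²·194 − 98²:  R² = (9604 + 28420) / 194 = 196
R = √196 = 14  ⇒  r_B = 14 − 7 = 7

rB=7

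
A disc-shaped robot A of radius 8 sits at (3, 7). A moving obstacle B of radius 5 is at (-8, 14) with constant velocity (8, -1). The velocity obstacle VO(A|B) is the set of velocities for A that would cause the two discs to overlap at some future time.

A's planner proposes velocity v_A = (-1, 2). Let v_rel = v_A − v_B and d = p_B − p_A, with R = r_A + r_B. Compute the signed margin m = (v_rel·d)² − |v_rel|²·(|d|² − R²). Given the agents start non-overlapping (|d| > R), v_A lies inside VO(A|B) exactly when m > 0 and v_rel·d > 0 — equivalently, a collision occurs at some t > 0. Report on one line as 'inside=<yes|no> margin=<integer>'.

d = (-11, 7),  |d|² = 170;  R = 8+5 = 13,  c = 170−13² = 1
v_rel = (-9, 3),  |v_rel|² = 90;  v_rel·d = (-9)·(-11) + (3)·(7) = 120
90·t² − 240·t + 1 = 0  ⇒  m = 120² − 90·1 = 14310
m = 14310 > 0,  v_rel·d = 120 > 0  ⇒  inside

inside=yes margin=14310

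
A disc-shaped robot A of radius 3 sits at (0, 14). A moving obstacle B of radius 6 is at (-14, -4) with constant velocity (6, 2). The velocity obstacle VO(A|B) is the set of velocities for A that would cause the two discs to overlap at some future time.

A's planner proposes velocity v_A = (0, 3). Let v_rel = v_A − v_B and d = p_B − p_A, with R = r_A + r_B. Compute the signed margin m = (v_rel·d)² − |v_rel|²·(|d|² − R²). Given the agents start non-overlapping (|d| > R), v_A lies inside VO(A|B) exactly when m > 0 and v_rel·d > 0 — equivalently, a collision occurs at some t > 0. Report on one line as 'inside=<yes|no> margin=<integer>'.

d = (-14, -18),  |d|² = 520;  R = 3+6 = 9,  c = 520−9² = 439
v_rel = (-6, 1),  |v_rel|² = 37;  v_rel·d = (-6)·(-14) + (1)·(-18) = 66
37·t² − 132·t + 439 = 0  ⇒  m = 66² − 37·439 = -11887
m = -11887 < 0,  v_rel·d = 66 > 0  ⇒  outside

inside=no margin=-11887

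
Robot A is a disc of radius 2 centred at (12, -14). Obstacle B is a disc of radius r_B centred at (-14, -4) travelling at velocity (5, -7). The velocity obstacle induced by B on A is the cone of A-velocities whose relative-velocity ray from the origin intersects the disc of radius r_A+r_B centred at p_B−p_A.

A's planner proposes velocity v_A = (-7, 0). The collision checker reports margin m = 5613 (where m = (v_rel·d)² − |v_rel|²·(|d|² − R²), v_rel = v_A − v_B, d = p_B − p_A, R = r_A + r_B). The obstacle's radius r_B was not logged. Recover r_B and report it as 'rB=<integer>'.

m = 5613
d = (-26, 10);  v_rel = (-12, 7),  |v_rel|² = 193
v_rel×d = (-12)·(10) − (7)·(-26) = 62
since m = R²·193 − 62²:  R² = (3844 + 5613) / 193 = 49
R = √49 = 7  ⇒  r_B = 7 − 2 = 5

rB=5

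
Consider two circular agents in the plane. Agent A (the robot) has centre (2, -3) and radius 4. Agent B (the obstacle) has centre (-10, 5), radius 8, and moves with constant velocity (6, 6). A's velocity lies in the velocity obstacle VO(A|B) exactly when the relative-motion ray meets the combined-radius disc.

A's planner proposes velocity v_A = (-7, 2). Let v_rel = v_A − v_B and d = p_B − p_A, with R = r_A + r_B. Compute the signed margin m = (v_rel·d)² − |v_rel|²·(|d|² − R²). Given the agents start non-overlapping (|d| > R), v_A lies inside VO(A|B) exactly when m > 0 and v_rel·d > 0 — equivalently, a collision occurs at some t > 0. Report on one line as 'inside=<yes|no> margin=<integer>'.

d = (-12, 8),  |d|² = 208;  R = 4+8 = 12,  c = 208−12² = 64
v_rel = (-13, -4),  |v_rel|² = 185;  v_rel·d = (-13)·(-12) + (-4)·(8) = 124
185·t² − 248·t + 64 = 0  ⇒  m = 124² − 185·64 = 3536
m = 3536 > 0,  v_rel·d = 124 > 0  ⇒  inside

inside=yes margin=3536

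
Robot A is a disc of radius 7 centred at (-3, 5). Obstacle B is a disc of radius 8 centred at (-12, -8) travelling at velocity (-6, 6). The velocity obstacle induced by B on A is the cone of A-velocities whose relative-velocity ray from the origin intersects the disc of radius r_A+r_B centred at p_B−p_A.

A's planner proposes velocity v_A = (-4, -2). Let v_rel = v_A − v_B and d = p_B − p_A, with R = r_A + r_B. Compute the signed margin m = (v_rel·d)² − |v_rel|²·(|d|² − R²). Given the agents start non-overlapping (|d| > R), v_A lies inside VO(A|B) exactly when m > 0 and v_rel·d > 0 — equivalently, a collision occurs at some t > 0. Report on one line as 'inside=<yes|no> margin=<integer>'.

d = (-9, -13),  |d|² = 250;  R = 7+8 = 15,  c = 250−15² = 25
v_rel = (2, -8),  |v_rel|² = 68;  v_rel·d = (2)·(-9) + (-8)·(-13) = 86
68·t² − 172·t + 25 = 0  ⇒  m = 86² − 68·25 = 5696
m = 5696 > 0,  v_rel·d = 86 > 0  ⇒  inside

inside=yes margin=5696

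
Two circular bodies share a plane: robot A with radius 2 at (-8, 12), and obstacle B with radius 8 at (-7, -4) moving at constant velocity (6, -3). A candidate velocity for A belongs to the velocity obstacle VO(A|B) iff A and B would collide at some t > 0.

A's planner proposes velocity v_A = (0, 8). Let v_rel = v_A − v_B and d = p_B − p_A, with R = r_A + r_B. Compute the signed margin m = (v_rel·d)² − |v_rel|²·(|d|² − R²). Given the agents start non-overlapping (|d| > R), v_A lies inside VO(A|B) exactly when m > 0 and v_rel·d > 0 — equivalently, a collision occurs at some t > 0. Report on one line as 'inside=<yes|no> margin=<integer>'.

d = (1, -16),  |d|² = 257;  R = 2+8 = 10,  c = 257−10² = 157
v_rel = (-6, 11),  |v_rel|² = 157;  v_rel·d = (-6)·(1) + (11)·(-16) = -182
157·t² + 364·t + 157 = 0  ⇒  m = (-182)² − 157·157 = 8475
m = 8475 > 0,  v_rel·d = -182 < 0  ⇒  outside

inside=no margin=8475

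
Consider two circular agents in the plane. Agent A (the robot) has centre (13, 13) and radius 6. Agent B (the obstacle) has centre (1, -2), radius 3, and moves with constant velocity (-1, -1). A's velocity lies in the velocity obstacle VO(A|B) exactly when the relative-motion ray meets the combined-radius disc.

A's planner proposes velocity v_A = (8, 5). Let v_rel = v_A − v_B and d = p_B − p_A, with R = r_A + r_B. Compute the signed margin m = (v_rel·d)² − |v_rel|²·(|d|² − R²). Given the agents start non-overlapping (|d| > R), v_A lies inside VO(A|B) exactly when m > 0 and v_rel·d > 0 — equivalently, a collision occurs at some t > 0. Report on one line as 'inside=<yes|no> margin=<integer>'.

d = (-12, -15),  |d|² = 369;  R = 6+3 = 9,  c = 369−9² = 288
v_rel = (9, 6),  |v_rel|² = 117;  v_rel·d = (9)·(-12) + (6)·(-15) = -198
117·t² + 396·t + 288 = 0  ⇒  m = (-198)² − 117·288 = 5508
m = 5508 > 0,  v_rel·d = -198 < 0  ⇒  outside

inside=no margin=5508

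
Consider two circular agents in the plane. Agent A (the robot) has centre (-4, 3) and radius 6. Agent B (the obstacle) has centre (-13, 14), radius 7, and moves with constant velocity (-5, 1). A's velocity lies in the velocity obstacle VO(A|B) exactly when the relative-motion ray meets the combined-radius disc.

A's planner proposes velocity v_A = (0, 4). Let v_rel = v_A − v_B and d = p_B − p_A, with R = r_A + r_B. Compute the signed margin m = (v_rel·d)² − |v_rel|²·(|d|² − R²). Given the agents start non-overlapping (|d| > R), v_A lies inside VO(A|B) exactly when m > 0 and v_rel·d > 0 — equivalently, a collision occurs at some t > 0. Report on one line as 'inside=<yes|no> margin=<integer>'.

d = (-9, 11),  |d|² = 202;  R = 6+7 = 13,  c = 202−13² = 33
v_rel = (5, 3),  |v_rel|² = 34;  v_rel·d = (5)·(-9) + (3)·(11) = -12
34·t² + 24·t + 33 = 0  ⇒  m = (-12)² − 34·33 = -978
m = -978 < 0,  v_rel·d = -12 < 0  ⇒  outside

inside=no margin=-978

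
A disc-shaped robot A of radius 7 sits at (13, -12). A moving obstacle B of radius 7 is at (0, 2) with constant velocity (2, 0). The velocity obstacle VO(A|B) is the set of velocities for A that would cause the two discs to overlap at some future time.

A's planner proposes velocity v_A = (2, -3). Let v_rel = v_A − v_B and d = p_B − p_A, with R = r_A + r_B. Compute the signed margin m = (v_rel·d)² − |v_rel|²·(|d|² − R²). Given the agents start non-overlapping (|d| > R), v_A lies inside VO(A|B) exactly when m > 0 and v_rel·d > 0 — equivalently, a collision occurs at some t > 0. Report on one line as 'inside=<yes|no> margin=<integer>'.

d = (-13, 14),  |d|² = 365;  R = 7+7 = 14,  c = 365−14² = 169
v_rel = (0, -3),  |v_rel|² = 9;  v_rel·d = (0)·(-13) + (-3)·(14) = -42
9·t² + 84·t + 169 = 0  ⇒  m = (-42)² − 9·169 = 243
m = 243 > 0,  v_rel·d = -42 < 0  ⇒  outside

inside=no margin=243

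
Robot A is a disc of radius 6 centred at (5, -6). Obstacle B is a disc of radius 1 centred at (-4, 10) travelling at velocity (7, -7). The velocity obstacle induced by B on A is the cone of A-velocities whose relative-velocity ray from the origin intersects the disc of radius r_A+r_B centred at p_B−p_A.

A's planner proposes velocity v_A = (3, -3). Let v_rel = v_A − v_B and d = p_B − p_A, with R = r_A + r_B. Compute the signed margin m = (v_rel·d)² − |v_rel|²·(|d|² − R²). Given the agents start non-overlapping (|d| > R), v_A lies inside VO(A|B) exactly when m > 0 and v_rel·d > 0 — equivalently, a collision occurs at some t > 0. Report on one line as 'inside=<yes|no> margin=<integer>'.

d = (-9, 16),  |d|² = 337;  R = 6+1 = 7,  c = 337−7² = 288
v_rel = (-4, 4),  |v_rel|² = 32;  v_rel·d = (-4)·(-9) + (4)·(16) = 100
32·t² − 200·t + 288 = 0  ⇒  m = 100² − 32·288 = 784
m = 784 > 0,  v_rel·d = 100 > 0  ⇒  inside

inside=yes margin=784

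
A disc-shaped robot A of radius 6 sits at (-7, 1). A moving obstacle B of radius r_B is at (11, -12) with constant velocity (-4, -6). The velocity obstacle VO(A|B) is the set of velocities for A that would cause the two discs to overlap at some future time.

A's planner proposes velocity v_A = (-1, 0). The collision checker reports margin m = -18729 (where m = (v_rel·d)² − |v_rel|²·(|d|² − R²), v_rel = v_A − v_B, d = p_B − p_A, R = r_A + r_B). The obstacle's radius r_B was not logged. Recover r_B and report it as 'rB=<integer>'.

m = -18729
d = (18, -13);  v_rel = (3, 6),  |v_rel|² = 45
v_rel×d = (3)·(-13) − (6)·(18) = -147
since m = R²·45 − (-147)²:  R² = (21609 + -18729) / 45 = 64
R = √64 = 8  ⇒  r_B = 8 − 6 = 2

rB=2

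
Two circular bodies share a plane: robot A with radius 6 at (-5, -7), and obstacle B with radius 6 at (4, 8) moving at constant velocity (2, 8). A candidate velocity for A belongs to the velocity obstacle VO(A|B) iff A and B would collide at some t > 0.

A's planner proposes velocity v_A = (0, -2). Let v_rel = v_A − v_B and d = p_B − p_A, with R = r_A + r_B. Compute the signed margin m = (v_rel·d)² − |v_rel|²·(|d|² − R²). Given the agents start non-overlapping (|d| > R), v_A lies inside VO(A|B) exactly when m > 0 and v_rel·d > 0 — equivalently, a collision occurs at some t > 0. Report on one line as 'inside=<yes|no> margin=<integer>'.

d = (9, 15),  |d|² = 306;  R = 6+6 = 12,  c = 306−12² = 162
v_rel = (-2, -10),  |v_rel|² = 104;  v_rel·d = (-2)·(9) + (-10)·(15) = -168
104·t² + 336·t + 162 = 0  ⇒  m = (-168)² − 104·162 = 11376
m = 11376 > 0,  v_rel·d = -168 < 0  ⇒  outside

inside=no margin=11376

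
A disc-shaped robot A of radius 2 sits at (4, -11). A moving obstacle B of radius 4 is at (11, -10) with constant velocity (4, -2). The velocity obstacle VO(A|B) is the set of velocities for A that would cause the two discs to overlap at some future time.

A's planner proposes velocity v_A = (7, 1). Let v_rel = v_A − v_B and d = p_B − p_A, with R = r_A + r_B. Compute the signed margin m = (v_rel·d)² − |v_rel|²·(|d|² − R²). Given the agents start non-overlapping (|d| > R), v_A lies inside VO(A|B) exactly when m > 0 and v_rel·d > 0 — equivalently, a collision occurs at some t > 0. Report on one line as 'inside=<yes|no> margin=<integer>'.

d = (7, 1),  |d|² = 50;  R = 2+4 = 6,  c = 50−6² = 14
v_rel = (3, 3),  |v_rel|² = 18;  v_rel·d = (3)·(7) + (3)·(1) = 24
18·t² − 48·t + 14 = 0  ⇒  m = 24² − 18·14 = 324
m = 324 > 0,  v_rel·d = 24 > 0  ⇒  inside

inside=yes margin=324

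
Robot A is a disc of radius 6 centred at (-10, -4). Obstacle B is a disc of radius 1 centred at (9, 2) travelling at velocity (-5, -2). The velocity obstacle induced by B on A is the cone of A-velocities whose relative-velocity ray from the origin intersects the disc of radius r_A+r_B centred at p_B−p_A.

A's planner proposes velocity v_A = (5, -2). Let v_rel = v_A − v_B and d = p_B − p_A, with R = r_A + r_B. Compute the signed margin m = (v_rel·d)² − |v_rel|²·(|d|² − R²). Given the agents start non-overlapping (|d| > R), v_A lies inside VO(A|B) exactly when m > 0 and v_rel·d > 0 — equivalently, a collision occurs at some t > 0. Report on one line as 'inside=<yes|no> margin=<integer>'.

d = (19, 6),  |d|² = 397;  R = 6+1 = 7,  c = 397−7² = 348
v_rel = (10, 0),  |v_rel|² = 100;  v_rel·d = (10)·(19) + (0)·(6) = 190
100·t² − 380·t + 348 = 0  ⇒  m = 190² − 100·348 = 1300
m = 1300 > 0,  v_rel·d = 190 > 0  ⇒  inside

inside=yes margin=1300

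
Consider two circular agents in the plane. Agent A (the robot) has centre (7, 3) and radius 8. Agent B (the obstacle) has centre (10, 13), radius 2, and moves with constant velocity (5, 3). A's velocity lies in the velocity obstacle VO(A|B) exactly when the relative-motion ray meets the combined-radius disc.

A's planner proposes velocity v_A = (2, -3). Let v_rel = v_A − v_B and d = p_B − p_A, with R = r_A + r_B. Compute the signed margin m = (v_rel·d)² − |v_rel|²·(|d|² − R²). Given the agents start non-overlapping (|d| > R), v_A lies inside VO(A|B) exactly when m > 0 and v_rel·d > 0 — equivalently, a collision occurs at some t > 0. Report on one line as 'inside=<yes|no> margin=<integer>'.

d = (3, 10),  |d|² = 109;  R = 8+2 = 10,  c = 109−10² = 9
v_rel = (-3, -6),  |v_rel|² = 45;  v_rel·d = (-3)·(3) + (-6)·(10) = -69
45·t² + 138·t + 9 = 0  ⇒  m = (-69)² − 45·9 = 4356
m = 4356 > 0,  v_rel·d = -69 < 0  ⇒  outside

inside=no margin=4356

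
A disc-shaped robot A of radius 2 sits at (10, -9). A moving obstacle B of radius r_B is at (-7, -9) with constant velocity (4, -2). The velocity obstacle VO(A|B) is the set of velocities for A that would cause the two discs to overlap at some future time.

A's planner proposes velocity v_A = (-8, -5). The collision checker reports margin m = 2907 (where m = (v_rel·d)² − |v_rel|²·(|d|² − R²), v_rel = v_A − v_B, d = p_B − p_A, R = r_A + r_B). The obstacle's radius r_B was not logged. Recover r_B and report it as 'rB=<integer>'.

m = 2907
d = (-17, 0);  v_rel = (-12, -3),  |v_rel|² = 153
v_rel×d = (-12)·(0) − (-3)·(-17) = -51
since m = R²·153 − (-51)²:  R² = (2601 + 2907) / 153 = 36
R = √36 = 6  ⇒  r_B = 6 − 2 = 4

rB=4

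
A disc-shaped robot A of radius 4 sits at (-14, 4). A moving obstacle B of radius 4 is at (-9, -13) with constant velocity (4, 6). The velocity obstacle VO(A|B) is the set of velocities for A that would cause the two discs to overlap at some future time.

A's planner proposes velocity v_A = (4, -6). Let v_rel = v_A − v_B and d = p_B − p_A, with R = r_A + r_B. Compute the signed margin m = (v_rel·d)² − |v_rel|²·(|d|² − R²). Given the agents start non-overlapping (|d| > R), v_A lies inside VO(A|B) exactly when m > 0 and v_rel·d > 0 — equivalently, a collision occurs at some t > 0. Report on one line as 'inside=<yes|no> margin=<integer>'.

d = (5, -17),  |d|² = 314;  R = 4+4 = 8,  c = 314−8² = 250
v_rel = (0, -12),  |v_rel|² = 144;  v_rel·d = (0)·(5) + (-12)·(-17) = 204
144·t² − 408·t + 250 = 0  ⇒  m = 204² − 144·250 = 5616
m = 5616 > 0,  v_rel·d = 204 > 0  ⇒  inside

inside=yes margin=5616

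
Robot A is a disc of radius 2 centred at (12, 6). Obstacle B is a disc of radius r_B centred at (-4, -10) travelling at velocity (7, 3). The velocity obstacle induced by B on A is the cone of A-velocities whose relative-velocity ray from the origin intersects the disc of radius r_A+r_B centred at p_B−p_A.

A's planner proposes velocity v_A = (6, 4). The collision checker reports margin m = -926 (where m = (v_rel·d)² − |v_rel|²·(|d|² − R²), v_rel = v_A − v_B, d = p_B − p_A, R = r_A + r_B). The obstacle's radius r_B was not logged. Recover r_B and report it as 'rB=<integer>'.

m = -926
d = (-16, -16);  v_rel = (-1, 1),  |v_rel|² = 2
v_rel×d = (-1)·(-16) − (1)·(-16) = 32
since m = R²·2 − 32²:  R² = (1024 + -926) / 2 = 49
R = √49 = 7  ⇒  r_B = 7 − 2 = 5

rB=5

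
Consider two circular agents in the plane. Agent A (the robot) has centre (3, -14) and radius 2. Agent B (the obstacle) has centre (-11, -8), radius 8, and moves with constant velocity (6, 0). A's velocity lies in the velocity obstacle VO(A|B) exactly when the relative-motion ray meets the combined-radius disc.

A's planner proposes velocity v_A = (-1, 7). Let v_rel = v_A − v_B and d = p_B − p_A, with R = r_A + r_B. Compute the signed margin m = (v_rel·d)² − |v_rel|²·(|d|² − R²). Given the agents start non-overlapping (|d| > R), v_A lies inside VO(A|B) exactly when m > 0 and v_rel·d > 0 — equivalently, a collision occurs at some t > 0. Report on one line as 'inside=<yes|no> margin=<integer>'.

d = (-14, 6),  |d|² = 232;  R = 2+8 = 10,  c = 232−10² = 132
v_rel = (-7, 7),  |v_rel|² = 98;  v_rel·d = (-7)·(-14) + (7)·(6) = 140
98·t² − 280·t + 132 = 0  ⇒  m = 140² − 98·132 = 6664
m = 6664 > 0,  v_rel·d = 140 > 0  ⇒  inside

inside=yes margin=6664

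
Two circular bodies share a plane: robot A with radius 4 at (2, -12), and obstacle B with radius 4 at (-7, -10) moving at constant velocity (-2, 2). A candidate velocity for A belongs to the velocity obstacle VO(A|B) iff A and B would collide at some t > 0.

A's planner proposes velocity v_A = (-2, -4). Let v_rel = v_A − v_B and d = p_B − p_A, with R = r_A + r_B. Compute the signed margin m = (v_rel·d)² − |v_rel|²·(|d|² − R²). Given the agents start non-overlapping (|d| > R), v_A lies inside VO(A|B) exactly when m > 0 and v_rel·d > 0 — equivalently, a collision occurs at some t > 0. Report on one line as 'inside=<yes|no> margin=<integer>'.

d = (-9, 2),  |d|² = 85;  R = 4+4 = 8,  c = 85−8² = 21
v_rel = (0, -6),  |v_rel|² = 36;  v_rel·d = (0)·(-9) + (-6)·(2) = -12
36·t² + 24·t + 21 = 0  ⇒  m = (-12)² − 36·21 = -612
m = -612 < 0,  v_rel·d = -12 < 0  ⇒  outside

inside=no margin=-612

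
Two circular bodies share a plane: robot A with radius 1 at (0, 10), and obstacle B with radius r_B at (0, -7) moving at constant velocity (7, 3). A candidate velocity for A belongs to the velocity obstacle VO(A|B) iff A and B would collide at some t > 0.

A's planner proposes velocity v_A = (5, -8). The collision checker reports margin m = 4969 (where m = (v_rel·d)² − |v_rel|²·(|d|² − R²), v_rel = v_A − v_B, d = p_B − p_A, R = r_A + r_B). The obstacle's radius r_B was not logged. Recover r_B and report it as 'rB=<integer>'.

m = 4969
d = (0, -17);  v_rel = (-2, -11),  |v_rel|² = 125
v_rel×d = (-2)·(-17) − (-11)·(0) = 34
since m = R²·125 − 34²:  R² = (1156 + 4969) / 125 = 49
R = √49 = 7  ⇒  r_B = 7 − 1 = 6

rB=6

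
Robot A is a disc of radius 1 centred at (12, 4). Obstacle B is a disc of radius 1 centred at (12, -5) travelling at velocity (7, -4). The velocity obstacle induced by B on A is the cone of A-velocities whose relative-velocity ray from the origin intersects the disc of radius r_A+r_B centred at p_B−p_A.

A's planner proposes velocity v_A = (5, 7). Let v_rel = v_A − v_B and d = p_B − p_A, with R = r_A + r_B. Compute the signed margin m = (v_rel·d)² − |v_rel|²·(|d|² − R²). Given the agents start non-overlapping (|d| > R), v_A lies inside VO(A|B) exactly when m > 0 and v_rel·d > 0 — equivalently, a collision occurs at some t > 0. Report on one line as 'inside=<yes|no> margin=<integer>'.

d = (0, -9),  |d|² = 81;  R = 1+1 = 2,  c = 81−2² = 77
v_rel = (-2, 11),  |v_rel|² = 125;  v_rel·d = (-2)·(0) + (11)·(-9) = -99
125·t² + 198·t + 77 = 0  ⇒  m = (-99)² − 125·77 = 176
m = 176 > 0,  v_rel·d = -99 < 0  ⇒  outside

inside=no margin=176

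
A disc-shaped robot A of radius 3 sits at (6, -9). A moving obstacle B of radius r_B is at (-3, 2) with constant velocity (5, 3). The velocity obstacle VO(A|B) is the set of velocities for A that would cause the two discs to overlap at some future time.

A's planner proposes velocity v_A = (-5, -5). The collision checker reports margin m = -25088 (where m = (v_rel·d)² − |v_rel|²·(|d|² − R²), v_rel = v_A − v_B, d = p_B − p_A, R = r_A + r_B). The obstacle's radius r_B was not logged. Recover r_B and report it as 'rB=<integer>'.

m = -25088
d = (-9, 11);  v_rel = (-10, -8),  |v_rel|² = 164
v_rel×d = (-10)·(11) − (-8)·(-9) = -182
since m = R²·164 − (-182)²:  R² = (33124 + -25088) / 164 = 49
R = √49 = 7  ⇒  r_B = 7 − 3 = 4

rB=4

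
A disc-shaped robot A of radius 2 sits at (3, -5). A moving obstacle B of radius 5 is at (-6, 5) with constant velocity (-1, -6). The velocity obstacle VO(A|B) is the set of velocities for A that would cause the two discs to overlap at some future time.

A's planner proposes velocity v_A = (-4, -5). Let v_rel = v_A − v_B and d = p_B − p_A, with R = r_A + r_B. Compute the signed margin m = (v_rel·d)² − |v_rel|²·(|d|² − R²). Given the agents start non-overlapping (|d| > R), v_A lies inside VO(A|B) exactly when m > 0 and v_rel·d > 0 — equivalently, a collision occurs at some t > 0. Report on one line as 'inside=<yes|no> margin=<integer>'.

d = (-9, 10),  |d|² = 181;  R = 2+5 = 7,  c = 181−7² = 132
v_rel = (-3, 1),  |v_rel|² = 10;  v_rel·d = (-3)·(-9) + (1)·(10) = 37
10·t² − 74·t + 132 = 0  ⇒  m = 37² − 10·132 = 49
m = 49 > 0,  v_rel·d = 37 > 0  ⇒  inside

inside=yes margin=49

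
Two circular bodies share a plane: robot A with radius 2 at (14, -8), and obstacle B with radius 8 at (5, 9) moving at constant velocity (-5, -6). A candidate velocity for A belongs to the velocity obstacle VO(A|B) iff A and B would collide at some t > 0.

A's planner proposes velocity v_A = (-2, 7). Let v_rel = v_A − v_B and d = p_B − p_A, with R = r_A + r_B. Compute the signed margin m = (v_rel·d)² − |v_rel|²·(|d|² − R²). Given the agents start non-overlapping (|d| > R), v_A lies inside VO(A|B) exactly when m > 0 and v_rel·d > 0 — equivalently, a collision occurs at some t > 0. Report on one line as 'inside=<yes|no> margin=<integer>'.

d = (-9, 17),  |d|² = 370;  R = 2+8 = 10,  c = 370−10² = 270
v_rel = (3, 13),  |v_rel|² = 178;  v_rel·d = (3)·(-9) + (13)·(17) = 194
178·t² − 388·t + 270 = 0  ⇒  m = 194² − 178·270 = -10424
m = -10424 < 0,  v_rel·d = 194 > 0  ⇒  outside

inside=no margin=-10424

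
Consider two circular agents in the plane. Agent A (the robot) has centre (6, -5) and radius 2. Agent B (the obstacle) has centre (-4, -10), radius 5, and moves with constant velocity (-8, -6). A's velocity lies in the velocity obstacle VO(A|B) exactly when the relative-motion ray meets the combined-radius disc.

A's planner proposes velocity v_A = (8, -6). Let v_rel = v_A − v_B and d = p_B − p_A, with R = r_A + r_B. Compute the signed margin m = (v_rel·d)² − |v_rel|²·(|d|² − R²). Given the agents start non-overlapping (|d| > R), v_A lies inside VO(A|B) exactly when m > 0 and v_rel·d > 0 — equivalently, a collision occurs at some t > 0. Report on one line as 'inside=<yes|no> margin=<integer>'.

d = (-10, -5),  |d|² = 125;  R = 2+5 = 7,  c = 125−7² = 76
v_rel = (16, 0),  |v_rel|² = 256;  v_rel·d = (16)·(-10) + (0)·(-5) = -160
256·t² + 320·t + 76 = 0  ⇒  m = (-160)² − 256·76 = 6144
m = 6144 > 0,  v_rel·d = -160 < 0  ⇒  outside

inside=no margin=6144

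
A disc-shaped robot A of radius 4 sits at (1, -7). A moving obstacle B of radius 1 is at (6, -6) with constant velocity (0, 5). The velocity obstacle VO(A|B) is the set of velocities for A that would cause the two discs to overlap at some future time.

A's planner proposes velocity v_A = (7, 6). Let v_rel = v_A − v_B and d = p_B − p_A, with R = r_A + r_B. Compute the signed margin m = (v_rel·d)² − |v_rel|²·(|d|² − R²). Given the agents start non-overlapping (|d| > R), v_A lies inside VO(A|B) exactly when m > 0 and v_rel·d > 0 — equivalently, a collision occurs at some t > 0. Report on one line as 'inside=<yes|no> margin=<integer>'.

d = (5, 1),  |d|² = 26;  R = 4+1 = 5,  c = 26−5² = 1
v_rel = (7, 1),  |v_rel|² = 50;  v_rel·d = (7)·(5) + (1)·(1) = 36
50·t² − 72·t + 1 = 0  ⇒  m = 36² − 50·1 = 1246
m = 1246 > 0,  v_rel·d = 36 > 0  ⇒  inside

inside=yes margin=1246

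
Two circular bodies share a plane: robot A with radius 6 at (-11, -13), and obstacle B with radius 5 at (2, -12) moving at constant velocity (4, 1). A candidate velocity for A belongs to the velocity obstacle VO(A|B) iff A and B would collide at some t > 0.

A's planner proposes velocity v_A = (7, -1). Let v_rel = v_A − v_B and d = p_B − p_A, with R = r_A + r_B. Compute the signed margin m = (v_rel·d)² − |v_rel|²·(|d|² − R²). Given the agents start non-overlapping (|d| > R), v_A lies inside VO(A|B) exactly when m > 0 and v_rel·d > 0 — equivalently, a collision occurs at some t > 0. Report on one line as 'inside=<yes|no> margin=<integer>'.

d = (13, 1),  |d|² = 170;  R = 6+5 = 11,  c = 170−11² = 49
v_rel = (3, -2),  |v_rel|² = 13;  v_rel·d = (3)·(13) + (-2)·(1) = 37
13·t² − 74·t + 49 = 0  ⇒  m = 37² − 13·49 = 732
m = 732 > 0,  v_rel·d = 37 > 0  ⇒  inside

inside=yes margin=732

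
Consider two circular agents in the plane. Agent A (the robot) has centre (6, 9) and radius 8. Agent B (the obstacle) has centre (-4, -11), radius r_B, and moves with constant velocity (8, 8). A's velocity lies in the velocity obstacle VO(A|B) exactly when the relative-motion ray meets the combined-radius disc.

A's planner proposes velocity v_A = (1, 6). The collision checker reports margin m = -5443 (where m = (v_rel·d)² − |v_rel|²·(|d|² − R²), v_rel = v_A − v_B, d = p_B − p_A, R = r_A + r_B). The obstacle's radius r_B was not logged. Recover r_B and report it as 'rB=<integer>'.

m = -5443
d = (-10, -20);  v_rel = (-7, -2),  |v_rel|² = 53
v_rel×d = (-7)·(-20) − (-2)·(-10) = 120
since m = R²·53 − 120²:  R² = (14400 + -5443) / 53 = 169
R = √169 = 13  ⇒  r_B = 13 − 8 = 5

rB=5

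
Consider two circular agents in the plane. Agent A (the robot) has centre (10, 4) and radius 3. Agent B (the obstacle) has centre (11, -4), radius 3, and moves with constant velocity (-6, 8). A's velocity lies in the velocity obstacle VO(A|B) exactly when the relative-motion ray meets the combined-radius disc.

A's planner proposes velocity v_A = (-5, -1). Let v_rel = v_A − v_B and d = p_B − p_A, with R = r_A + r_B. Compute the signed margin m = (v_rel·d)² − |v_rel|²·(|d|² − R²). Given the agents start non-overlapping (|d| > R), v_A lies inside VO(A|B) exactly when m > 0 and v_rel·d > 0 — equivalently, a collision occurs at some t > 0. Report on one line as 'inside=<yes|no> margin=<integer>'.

d = (1, -8),  |d|² = 65;  R = 3+3 = 6,  c = 65−6² = 29
v_rel = (1, -9),  |v_rel|² = 82;  v_rel·d = (1)·(1) + (-9)·(-8) = 73
82·t² − 146·t + 29 = 0  ⇒  m = 73² − 82·29 = 2951
m = 2951 > 0,  v_rel·d = 73 > 0  ⇒  inside

inside=yes margin=2951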